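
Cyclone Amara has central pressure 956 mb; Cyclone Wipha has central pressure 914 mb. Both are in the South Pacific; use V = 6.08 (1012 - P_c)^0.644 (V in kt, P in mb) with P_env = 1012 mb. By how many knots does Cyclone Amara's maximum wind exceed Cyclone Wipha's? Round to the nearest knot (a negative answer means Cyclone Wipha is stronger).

-35 kt

Cyclone Amara: ΔP = 56; V ≈ 6.08 × 56^0.644 ≈ 81.23 kt.
Cyclone Wipha: ΔP = 98; V ≈ 6.08 × 98^0.644 ≈ 116.48 kt.
Difference ≈ 81.23 − 116.48 = -35.25 → -35 kt.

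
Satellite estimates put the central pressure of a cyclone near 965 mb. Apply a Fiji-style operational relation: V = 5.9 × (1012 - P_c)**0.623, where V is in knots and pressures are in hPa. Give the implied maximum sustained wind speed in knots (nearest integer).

ΔP = 1012 − 965 = 47 mb.
47^0.623 ≈ 11.008.
V ≈ 5.9 × 11.008 ≈ 64.9 kt.

65 kt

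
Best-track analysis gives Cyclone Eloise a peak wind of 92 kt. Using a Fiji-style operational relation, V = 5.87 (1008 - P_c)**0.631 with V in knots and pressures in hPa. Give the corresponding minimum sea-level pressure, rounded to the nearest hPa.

930 hPa

ΔP = (V / 5.87)^(1/0.631) = (92/5.87)^1.585.
92/5.87 = 15.673; 15.673^1.585 ≈ 78.35 hPa.
P_c = 1008 − 78.35 = 929.65 ≈ 930 hPa.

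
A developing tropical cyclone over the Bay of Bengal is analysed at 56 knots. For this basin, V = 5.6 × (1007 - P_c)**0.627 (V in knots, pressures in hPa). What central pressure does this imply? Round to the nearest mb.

968 mb

ΔP = (V / 5.6)^(1/0.627) = (56/5.6)^1.595.
56/5.6 = 10.000; 10.000^1.595 ≈ 39.35 mb.
P_c = 1007 − 39.35 = 967.65 ≈ 968 mb.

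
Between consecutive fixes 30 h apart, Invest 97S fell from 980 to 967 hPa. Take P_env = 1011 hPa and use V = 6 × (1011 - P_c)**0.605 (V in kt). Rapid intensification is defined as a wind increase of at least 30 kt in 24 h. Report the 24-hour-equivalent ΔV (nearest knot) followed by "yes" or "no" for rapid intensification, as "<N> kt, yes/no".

V₁: ΔP = 31, V ≈ 6 × 31^0.605 ≈ 47.91 kt.
V₂: ΔP = 44, V ≈ 6 × 44^0.605 ≈ 59.22 kt.
ΔV over 30 h = 11.31 kt → 24 h equivalent = 11.31 × 24/30 ≈ 9.05 kt.
9 kt < 30 kt ⇒ not rapid intensification.

9 kt, no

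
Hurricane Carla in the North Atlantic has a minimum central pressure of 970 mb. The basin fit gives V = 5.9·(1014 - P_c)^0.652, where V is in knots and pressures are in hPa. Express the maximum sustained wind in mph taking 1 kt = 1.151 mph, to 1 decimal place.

ΔP = 1014 − 970 = 44 mb.
V ≈ 5.9 × 44^0.652 = 5.9 × 11.790 ≈ 69.564 kt.
69.564 × 1.151 ≈ 80.07 mph → 80.1 mph.

80.1 mph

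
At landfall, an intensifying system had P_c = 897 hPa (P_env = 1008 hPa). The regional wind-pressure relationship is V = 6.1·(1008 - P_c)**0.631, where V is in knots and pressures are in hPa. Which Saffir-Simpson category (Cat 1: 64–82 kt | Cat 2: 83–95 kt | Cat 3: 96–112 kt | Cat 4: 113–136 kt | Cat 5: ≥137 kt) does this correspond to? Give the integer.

4

ΔP = 1008 − 897 = 111 hPa.
V ≈ 6.1 × 111^0.631 = 6.1 × 19.53 ≈ 119 kt.
119 kt falls in the Category 4 band.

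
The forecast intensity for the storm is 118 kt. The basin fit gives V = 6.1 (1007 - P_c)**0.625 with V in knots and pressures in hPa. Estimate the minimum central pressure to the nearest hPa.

893 hPa

ΔP = (V / 6.1)^(1/0.625) = (118/6.1)^1.600.
118/6.1 = 19.344; 19.344^1.600 ≈ 114.42 hPa.
P_c = 1007 − 114.42 = 892.58 ≈ 893 hPa.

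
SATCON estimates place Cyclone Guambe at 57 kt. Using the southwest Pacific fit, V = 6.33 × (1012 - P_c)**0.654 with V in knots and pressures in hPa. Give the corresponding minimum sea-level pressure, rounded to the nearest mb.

983 mb

ΔP = (V / 6.33)^(1/0.654) = (57/6.33)^1.529.
57/6.33 = 9.005; 9.005^1.529 ≈ 28.80 mb.
P_c = 1012 − 28.80 = 983.20 ≈ 983 mb.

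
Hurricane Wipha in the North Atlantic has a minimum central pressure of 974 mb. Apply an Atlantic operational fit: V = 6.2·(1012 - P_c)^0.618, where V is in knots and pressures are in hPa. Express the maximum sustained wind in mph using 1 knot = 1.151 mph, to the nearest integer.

ΔP = 1012 − 974 = 38 mb.
V ≈ 6.2 × 38^0.618 = 6.2 × 9.469 ≈ 58.708 kt.
58.708 × 1.151 ≈ 67.57 mph → 68 mph.

68 mph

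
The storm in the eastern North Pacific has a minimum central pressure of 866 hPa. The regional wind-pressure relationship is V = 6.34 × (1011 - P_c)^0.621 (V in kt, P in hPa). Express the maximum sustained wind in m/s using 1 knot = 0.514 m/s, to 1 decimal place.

71.7 m/s

ΔP = 1011 − 866 = 145 hPa.
V ≈ 6.34 × 145^0.621 = 6.34 × 21.989 ≈ 139.412 kt.
139.412 × 0.514 ≈ 71.66 m/s → 71.7 m/s.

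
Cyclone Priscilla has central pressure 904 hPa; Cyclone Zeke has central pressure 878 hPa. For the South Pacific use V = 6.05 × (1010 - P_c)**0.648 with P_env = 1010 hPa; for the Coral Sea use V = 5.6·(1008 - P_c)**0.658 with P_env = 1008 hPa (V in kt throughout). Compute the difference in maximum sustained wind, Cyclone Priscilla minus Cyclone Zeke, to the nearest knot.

-14 kt

Cyclone Priscilla: ΔP = 106; V ≈ 6.05 × 106^0.648 ≈ 124.21 kt.
Cyclone Zeke: ΔP = 130; V ≈ 5.6 × 130^0.658 ≈ 137.77 kt.
Difference ≈ 124.21 − 137.77 = -13.56 → -14 kt.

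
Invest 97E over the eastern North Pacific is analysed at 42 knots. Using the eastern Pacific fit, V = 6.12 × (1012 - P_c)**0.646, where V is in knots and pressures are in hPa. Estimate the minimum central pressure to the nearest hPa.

ΔP = (V / 6.12)^(1/0.646) = (42/6.12)^1.548.
42/6.12 = 6.863; 6.863^1.548 ≈ 19.72 hPa.
P_c = 1012 − 19.72 = 992.28 ≈ 992 hPa.

992 hPa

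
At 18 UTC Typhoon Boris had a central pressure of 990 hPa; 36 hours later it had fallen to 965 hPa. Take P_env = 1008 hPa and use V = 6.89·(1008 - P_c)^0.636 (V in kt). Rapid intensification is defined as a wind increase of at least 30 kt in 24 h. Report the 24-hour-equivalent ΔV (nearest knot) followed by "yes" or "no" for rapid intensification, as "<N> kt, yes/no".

V₁: ΔP = 18, V ≈ 6.89 × 18^0.636 ≈ 43.31 kt.
V₂: ΔP = 43, V ≈ 6.89 × 43^0.636 ≈ 75.35 kt.
ΔV over 36 h = 32.04 kt → 24 h equivalent = 32.04 × 24/36 ≈ 21.36 kt.
21 kt < 30 kt ⇒ not rapid intensification.

21 kt, no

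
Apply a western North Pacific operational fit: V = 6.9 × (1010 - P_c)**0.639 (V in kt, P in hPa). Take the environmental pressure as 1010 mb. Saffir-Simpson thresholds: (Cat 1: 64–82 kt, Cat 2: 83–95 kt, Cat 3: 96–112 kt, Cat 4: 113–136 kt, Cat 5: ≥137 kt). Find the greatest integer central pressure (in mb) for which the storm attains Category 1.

977 mb

Category 1 begins at V = 64 kt.
Required ΔP = (64/6.9)^(1/0.639) = 9.275^1.565 ≈ 32.65 mb.
P_c ≤ 1010 − 32.65 = 977.35, so the highest integer P_c is 977 mb.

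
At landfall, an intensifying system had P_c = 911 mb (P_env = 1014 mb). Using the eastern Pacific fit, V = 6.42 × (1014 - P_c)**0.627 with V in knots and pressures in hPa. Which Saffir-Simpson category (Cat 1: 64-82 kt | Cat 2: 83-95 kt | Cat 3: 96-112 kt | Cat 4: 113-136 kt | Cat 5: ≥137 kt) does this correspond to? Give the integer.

4

ΔP = 1014 − 911 = 103 mb.
V ≈ 6.42 × 103^0.627 = 6.42 × 18.28 ≈ 117 kt.
117 kt falls in the Category 4 band.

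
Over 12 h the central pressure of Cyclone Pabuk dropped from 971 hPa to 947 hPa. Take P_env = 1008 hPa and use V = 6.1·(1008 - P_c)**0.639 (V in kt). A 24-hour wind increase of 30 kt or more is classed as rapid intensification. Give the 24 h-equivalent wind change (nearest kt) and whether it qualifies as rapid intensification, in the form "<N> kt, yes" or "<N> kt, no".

V₁: ΔP = 37, V ≈ 6.1 × 37^0.639 ≈ 61.29 kt.
V₂: ΔP = 61, V ≈ 6.1 × 61^0.639 ≈ 84.36 kt.
ΔV over 12 h = 23.07 kt → 24 h equivalent = 23.07 × 24/12 ≈ 46.14 kt.
46 kt ≥ 30 kt ⇒ rapid intensification.

46 kt, yes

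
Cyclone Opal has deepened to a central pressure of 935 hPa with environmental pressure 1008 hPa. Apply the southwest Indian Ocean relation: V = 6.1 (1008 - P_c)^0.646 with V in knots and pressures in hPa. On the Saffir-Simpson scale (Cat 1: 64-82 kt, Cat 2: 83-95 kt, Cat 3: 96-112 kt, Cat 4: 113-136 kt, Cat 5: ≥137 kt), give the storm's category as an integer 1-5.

3

ΔP = 1008 − 935 = 73 hPa.
V ≈ 6.1 × 73^0.646 = 6.1 × 15.98 ≈ 98 kt.
98 kt falls in the Category 3 band.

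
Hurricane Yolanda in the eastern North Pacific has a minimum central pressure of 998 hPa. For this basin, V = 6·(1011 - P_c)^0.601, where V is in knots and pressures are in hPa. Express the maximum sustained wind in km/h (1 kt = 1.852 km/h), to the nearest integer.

52 km/h

ΔP = 1011 − 998 = 13 hPa.
V ≈ 6 × 13^0.601 = 6 × 4.672 ≈ 28.031 kt.
28.031 × 1.852 ≈ 51.91 km/h → 52 km/h.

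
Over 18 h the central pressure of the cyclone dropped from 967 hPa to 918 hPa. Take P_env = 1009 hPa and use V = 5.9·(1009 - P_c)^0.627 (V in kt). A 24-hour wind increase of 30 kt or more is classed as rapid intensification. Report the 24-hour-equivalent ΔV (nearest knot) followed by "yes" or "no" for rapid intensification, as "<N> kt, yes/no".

51 kt, yes

V₁: ΔP = 42, V ≈ 5.9 × 42^0.627 ≈ 61.47 kt.
V₂: ΔP = 91, V ≈ 5.9 × 91^0.627 ≈ 99.81 kt.
ΔV over 18 h = 38.34 kt → 24 h equivalent = 38.34 × 24/18 ≈ 51.12 kt.
51 kt ≥ 30 kt ⇒ rapid intensification.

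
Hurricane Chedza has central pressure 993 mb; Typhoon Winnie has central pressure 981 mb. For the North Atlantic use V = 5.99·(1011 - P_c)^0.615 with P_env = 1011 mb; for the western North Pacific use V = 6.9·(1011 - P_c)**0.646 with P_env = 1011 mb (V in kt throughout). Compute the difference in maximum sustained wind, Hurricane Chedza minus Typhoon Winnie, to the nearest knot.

Hurricane Chedza: ΔP = 18; V ≈ 5.99 × 18^0.615 ≈ 35.43 kt.
Typhoon Winnie: ΔP = 30; V ≈ 6.9 × 30^0.646 ≈ 62.10 kt.
Difference ≈ 35.43 − 62.10 = -26.67 → -27 kt.

-27 kt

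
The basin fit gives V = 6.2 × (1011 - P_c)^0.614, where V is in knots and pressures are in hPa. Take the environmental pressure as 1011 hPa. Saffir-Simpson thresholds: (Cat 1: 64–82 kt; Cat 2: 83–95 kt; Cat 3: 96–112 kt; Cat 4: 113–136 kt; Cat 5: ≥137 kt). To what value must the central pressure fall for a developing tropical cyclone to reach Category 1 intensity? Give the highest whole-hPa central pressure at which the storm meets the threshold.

966 hPa

Category 1 begins at V = 64 kt.
Required ΔP = (64/6.2)^(1/0.614) = 10.323^1.629 ≈ 44.78 hPa.
P_c ≤ 1011 − 44.78 = 966.22, so the highest integer P_c is 966 hPa.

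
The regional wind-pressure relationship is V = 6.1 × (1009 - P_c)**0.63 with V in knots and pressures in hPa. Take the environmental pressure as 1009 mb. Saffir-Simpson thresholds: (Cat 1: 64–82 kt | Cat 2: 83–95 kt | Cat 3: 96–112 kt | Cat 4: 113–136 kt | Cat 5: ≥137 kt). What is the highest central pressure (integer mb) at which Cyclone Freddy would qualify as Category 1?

967 mb

Category 1 begins at V = 64 kt.
Required ΔP = (64/6.1)^(1/0.63) = 10.492^1.587 ≈ 41.73 mb.
P_c ≤ 1009 − 41.73 = 967.27, so the highest integer P_c is 967 mb.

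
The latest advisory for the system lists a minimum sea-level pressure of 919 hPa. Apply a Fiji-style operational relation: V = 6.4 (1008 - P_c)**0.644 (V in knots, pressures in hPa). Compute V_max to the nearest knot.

115 kt

ΔP = 1008 − 919 = 89 hPa.
89^0.644 ≈ 18.006.
V ≈ 6.4 × 18.006 ≈ 115.2 kt.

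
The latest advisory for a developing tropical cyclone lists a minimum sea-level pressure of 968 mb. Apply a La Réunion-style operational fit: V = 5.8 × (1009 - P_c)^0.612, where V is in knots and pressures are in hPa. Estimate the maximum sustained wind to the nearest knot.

ΔP = 1009 − 968 = 41 mb.
41^0.612 ≈ 9.706.
V ≈ 5.8 × 9.706 ≈ 56.3 kt.

56 kt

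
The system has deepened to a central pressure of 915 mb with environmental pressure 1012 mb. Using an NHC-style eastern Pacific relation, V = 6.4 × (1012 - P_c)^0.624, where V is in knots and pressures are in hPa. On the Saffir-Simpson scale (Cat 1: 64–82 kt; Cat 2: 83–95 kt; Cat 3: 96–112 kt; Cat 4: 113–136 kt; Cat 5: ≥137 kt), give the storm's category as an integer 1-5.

ΔP = 1012 − 915 = 97 mb.
V ≈ 6.4 × 97^0.624 = 6.4 × 17.37 ≈ 111 kt.
111 kt falls in the Category 3 band.

3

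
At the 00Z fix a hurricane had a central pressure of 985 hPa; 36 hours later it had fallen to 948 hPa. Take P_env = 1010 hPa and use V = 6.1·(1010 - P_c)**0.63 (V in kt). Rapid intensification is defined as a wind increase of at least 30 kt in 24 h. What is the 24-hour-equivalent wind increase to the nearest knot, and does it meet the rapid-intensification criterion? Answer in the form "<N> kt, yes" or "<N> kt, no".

V₁: ΔP = 25, V ≈ 6.1 × 25^0.63 ≈ 46.35 kt.
V₂: ΔP = 62, V ≈ 6.1 × 62^0.63 ≈ 82.14 kt.
ΔV over 36 h = 35.79 kt → 24 h equivalent = 35.79 × 24/36 ≈ 23.86 kt.
24 kt < 30 kt ⇒ not rapid intensification.

24 kt, no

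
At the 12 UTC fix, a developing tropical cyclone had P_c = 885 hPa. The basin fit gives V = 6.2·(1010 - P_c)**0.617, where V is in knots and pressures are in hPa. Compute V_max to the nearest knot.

ΔP = 1010 − 885 = 125 hPa.
125^0.617 ≈ 19.670.
V ≈ 6.2 × 19.670 ≈ 122.0 kt.

122 kt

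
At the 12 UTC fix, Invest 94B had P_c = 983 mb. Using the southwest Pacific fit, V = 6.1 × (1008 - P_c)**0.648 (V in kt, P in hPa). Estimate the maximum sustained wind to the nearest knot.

49 kt

ΔP = 1008 − 983 = 25 mb.
25^0.648 ≈ 8.051.
V ≈ 6.1 × 8.051 ≈ 49.1 kt.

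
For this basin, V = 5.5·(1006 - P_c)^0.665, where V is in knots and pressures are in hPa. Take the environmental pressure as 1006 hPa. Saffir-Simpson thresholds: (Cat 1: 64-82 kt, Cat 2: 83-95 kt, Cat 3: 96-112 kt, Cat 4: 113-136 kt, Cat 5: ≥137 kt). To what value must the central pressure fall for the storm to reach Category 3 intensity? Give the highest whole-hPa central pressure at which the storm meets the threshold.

Category 3 begins at V = 96 kt.
Required ΔP = (96/5.5)^(1/0.665) = 17.455^1.504 ≈ 73.71 hPa.
P_c ≤ 1006 − 73.71 = 932.29, so the highest integer P_c is 932 hPa.

932 hPa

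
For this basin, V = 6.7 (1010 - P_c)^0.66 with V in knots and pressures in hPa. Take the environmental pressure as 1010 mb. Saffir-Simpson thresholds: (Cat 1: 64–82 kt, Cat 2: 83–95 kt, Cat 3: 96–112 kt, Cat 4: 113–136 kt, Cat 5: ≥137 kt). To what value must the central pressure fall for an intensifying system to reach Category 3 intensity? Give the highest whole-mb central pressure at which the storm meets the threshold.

953 mb

Category 3 begins at V = 96 kt.
Required ΔP = (96/6.7)^(1/0.66) = 14.328^1.515 ≈ 56.47 mb.
P_c ≤ 1010 − 56.47 = 953.53, so the highest integer P_c is 953 mb.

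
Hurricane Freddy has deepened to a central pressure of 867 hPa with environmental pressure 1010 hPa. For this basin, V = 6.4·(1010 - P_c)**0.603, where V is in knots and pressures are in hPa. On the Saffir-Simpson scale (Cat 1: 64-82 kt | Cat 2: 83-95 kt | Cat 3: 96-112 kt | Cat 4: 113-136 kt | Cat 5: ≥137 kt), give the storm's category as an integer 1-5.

4

ΔP = 1010 − 867 = 143 hPa.
V ≈ 6.4 × 143^0.603 = 6.4 × 19.94 ≈ 128 kt.
128 kt falls in the Category 4 band.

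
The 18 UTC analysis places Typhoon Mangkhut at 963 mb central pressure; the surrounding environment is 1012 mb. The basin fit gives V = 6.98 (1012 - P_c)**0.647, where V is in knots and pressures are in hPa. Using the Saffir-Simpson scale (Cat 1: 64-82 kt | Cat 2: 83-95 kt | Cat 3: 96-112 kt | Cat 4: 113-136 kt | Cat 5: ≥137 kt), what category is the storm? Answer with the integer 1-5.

ΔP = 1012 − 963 = 49 mb.
V ≈ 6.98 × 49^0.647 = 6.98 × 12.40 ≈ 87 kt.
87 kt falls in the Category 2 band.

2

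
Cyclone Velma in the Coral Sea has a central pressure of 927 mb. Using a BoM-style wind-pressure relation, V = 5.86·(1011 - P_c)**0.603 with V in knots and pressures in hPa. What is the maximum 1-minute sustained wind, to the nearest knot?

85 kt

ΔP = 1011 − 927 = 84 mb.
84^0.603 ≈ 14.466.
V ≈ 5.86 × 14.466 ≈ 84.8 kt.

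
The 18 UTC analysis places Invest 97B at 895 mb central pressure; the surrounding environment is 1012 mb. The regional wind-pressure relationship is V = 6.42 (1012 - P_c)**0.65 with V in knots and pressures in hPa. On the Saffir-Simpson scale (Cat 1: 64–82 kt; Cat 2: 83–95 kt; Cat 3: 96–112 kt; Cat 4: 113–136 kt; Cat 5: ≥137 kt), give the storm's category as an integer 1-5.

ΔP = 1012 − 895 = 117 mb.
V ≈ 6.42 × 117^0.65 = 6.42 × 22.10 ≈ 142 kt.
142 kt falls in the Category 5 band.

5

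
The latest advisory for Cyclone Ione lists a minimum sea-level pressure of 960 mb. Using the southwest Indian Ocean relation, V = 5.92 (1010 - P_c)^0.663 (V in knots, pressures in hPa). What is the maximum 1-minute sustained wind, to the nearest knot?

79 kt

ΔP = 1010 − 960 = 50 mb.
50^0.663 ≈ 13.379.
V ≈ 5.92 × 13.379 ≈ 79.2 kt.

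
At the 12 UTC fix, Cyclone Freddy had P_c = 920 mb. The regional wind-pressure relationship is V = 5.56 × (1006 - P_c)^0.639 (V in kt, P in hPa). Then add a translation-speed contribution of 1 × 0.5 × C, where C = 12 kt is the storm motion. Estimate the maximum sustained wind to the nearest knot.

ΔP = 1006 − 920 = 86 mb.
86^0.639 ≈ 17.224.
V ≈ 5.56 × 17.224 ≈ 95.8 kt.
Translation term: 1 × 0.5 × 12 = 6 kt.
Corrected V ≈ 101.8 kt → 102 kt.

102 kt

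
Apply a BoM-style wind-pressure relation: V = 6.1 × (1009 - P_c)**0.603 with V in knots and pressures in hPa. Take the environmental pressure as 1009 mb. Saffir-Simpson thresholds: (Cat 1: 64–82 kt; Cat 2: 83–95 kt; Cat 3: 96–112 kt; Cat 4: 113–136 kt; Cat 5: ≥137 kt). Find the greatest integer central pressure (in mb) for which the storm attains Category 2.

933 mb

Category 2 begins at V = 83 kt.
Required ΔP = (83/6.1)^(1/0.603) = 13.607^1.658 ≈ 75.89 mb.
P_c ≤ 1009 − 75.89 = 933.11, so the highest integer P_c is 933 mb.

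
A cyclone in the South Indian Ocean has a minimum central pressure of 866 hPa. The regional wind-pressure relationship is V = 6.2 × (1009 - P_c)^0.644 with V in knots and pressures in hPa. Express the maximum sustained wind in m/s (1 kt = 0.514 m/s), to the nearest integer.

ΔP = 1009 − 866 = 143 hPa.
V ≈ 6.2 × 143^0.644 = 6.2 × 24.436 ≈ 151.505 kt.
151.505 × 0.514 ≈ 77.87 m/s → 78 m/s.

78 m/s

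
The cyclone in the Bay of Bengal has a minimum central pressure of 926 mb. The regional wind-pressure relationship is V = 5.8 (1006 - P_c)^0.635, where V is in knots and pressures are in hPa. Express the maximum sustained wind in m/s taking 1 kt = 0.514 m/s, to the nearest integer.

ΔP = 1006 − 926 = 80 mb.
V ≈ 5.8 × 80^0.635 = 5.8 × 16.161 ≈ 93.732 kt.
93.732 × 0.514 ≈ 48.18 m/s → 48 m/s.

48 m/s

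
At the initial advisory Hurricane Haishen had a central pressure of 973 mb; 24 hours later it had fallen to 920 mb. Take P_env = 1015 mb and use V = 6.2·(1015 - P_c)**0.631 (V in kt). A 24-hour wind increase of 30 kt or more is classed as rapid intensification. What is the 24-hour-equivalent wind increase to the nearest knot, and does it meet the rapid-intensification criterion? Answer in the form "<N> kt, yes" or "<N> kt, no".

V₁: ΔP = 42, V ≈ 6.2 × 42^0.631 ≈ 65.56 kt.
V₂: ΔP = 95, V ≈ 6.2 × 95^0.631 ≈ 109.73 kt.
ΔV over 24 h = 44.17 kt → 24 h equivalent = 44.17 × 24/24 ≈ 44.17 kt.
44 kt ≥ 30 kt ⇒ rapid intensification.

44 kt, yes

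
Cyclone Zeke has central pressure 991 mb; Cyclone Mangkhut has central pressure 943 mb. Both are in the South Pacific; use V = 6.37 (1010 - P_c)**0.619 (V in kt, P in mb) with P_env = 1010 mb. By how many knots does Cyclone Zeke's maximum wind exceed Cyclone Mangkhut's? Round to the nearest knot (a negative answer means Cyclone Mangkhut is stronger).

Cyclone Zeke: ΔP = 19; V ≈ 6.37 × 19^0.619 ≈ 39.42 kt.
Cyclone Mangkhut: ΔP = 67; V ≈ 6.37 × 67^0.619 ≈ 86.00 kt.
Difference ≈ 39.42 − 86.00 = -46.58 → -47 kt.

-47 kt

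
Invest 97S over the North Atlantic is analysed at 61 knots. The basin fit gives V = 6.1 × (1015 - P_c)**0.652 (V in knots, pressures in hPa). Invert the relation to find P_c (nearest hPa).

ΔP = (V / 6.1)^(1/0.652) = (61/6.1)^1.534.
61/6.1 = 10.000; 10.000^1.534 ≈ 34.18 hPa.
P_c = 1015 − 34.18 = 980.82 ≈ 981 hPa.

981 hPa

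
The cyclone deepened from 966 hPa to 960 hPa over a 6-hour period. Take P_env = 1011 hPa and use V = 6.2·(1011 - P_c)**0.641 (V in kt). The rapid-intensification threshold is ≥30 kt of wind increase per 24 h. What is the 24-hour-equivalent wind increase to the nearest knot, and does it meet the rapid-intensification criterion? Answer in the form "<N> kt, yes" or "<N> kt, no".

V₁: ΔP = 45, V ≈ 6.2 × 45^0.641 ≈ 71.14 kt.
V₂: ΔP = 51, V ≈ 6.2 × 51^0.641 ≈ 77.08 kt.
ΔV over 6 h = 5.94 kt → 24 h equivalent = 5.94 × 24/6 ≈ 23.76 kt.
24 kt < 30 kt ⇒ not rapid intensification.

24 kt, no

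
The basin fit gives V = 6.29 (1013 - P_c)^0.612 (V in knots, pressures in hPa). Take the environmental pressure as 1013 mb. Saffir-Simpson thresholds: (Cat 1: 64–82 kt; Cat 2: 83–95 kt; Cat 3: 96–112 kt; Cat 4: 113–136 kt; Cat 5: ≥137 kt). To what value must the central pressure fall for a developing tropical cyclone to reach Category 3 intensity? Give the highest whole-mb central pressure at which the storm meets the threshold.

927 mb

Category 3 begins at V = 96 kt.
Required ΔP = (96/6.29)^(1/0.612) = 15.262^1.634 ≈ 85.91 mb.
P_c ≤ 1013 − 85.91 = 927.09, so the highest integer P_c is 927 mb.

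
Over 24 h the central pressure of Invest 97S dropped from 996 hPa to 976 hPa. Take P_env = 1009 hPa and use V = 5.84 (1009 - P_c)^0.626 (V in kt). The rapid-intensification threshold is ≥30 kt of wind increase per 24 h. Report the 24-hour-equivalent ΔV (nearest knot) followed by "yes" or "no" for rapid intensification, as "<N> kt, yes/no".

23 kt, no

V₁: ΔP = 13, V ≈ 5.84 × 13^0.626 ≈ 29.09 kt.
V₂: ΔP = 33, V ≈ 5.84 × 33^0.626 ≈ 52.12 kt.
ΔV over 24 h = 23.03 kt → 24 h equivalent = 23.03 × 24/24 ≈ 23.03 kt.
23 kt < 30 kt ⇒ not rapid intensification.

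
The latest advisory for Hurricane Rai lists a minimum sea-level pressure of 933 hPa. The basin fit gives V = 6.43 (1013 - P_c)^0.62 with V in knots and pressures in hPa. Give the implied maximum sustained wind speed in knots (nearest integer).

97 kt

ΔP = 1013 − 933 = 80 hPa.
80^0.62 ≈ 15.133.
V ≈ 6.43 × 15.133 ≈ 97.3 kt.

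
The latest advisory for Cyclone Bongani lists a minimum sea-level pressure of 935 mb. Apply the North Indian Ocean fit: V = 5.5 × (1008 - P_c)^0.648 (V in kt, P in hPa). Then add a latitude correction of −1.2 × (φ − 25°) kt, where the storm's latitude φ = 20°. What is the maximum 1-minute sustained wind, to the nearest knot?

95 kt

ΔP = 1008 − 935 = 73 mb.
73^0.648 ≈ 16.123.
V ≈ 5.5 × 16.123 ≈ 88.7 kt.
Latitude correction: −1.2 × (20 − 25) = 6 kt.
Corrected V ≈ 94.7 kt → 95 kt.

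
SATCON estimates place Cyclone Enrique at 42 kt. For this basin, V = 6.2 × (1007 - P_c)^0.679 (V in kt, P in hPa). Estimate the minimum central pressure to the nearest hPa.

990 hPa

ΔP = (V / 6.2)^(1/0.679) = (42/6.2)^1.473.
42/6.2 = 6.774; 6.774^1.473 ≈ 16.74 hPa.
P_c = 1007 − 16.74 = 990.26 ≈ 990 hPa.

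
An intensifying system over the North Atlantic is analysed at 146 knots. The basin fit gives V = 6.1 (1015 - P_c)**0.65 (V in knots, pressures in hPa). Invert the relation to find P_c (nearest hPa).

ΔP = (V / 6.1)^(1/0.65) = (146/6.1)^1.538.
146/6.1 = 23.934; 23.934^1.538 ≈ 132.30 hPa.
P_c = 1015 − 132.30 = 882.70 ≈ 883 hPa.

883 hPa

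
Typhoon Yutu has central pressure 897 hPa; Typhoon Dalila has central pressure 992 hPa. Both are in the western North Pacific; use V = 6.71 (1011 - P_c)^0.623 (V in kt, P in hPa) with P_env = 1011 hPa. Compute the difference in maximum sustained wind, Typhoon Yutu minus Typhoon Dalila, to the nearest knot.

Typhoon Yutu: ΔP = 114; V ≈ 6.71 × 114^0.623 ≈ 128.28 kt.
Typhoon Dalila: ΔP = 19; V ≈ 6.71 × 19^0.623 ≈ 42.01 kt.
Difference ≈ 128.28 − 42.01 = 86.27 → 86 kt.

86 kt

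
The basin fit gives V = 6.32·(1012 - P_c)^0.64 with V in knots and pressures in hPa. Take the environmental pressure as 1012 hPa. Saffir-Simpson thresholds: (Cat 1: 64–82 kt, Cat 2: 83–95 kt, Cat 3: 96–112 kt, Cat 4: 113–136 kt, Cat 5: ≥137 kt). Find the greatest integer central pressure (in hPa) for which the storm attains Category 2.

956 hPa

Category 2 begins at V = 83 kt.
Required ΔP = (83/6.32)^(1/0.64) = 13.133^1.562 ≈ 55.90 hPa.
P_c ≤ 1012 − 55.90 = 956.10, so the highest integer P_c is 956 hPa.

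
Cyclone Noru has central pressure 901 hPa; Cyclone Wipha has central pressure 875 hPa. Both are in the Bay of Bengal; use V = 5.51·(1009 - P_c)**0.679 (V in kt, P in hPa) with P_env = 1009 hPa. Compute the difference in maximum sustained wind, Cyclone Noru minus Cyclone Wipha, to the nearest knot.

-21 kt

Cyclone Noru: ΔP = 108; V ≈ 5.51 × 108^0.679 ≈ 132.39 kt.
Cyclone Wipha: ΔP = 134; V ≈ 5.51 × 134^0.679 ≈ 153.27 kt.
Difference ≈ 132.39 − 153.27 = -20.88 → -21 kt.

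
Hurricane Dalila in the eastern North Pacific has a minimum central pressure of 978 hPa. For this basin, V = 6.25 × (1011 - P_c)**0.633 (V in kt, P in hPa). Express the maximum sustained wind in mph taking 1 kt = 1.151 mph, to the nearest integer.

66 mph

ΔP = 1011 − 978 = 33 hPa.
V ≈ 6.25 × 33^0.633 = 6.25 × 9.146 ≈ 57.161 kt.
57.161 × 1.151 ≈ 65.79 mph → 66 mph.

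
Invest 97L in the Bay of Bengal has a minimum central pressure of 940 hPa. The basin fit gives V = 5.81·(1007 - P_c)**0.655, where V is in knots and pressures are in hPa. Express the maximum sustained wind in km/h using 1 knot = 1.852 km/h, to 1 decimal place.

ΔP = 1007 − 940 = 67 hPa.
V ≈ 5.81 × 67^0.655 = 5.81 × 15.706 ≈ 91.255 kt.
91.255 × 1.852 ≈ 169.00 km/h → 169.0 km/h.

169.0 km/h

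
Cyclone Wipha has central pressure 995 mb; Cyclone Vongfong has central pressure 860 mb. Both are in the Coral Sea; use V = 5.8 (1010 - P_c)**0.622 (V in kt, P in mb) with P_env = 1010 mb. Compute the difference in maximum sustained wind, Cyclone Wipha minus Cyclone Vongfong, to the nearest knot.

Cyclone Wipha: ΔP = 15; V ≈ 5.8 × 15^0.622 ≈ 31.26 kt.
Cyclone Vongfong: ΔP = 150; V ≈ 5.8 × 150^0.622 ≈ 130.91 kt.
Difference ≈ 31.26 − 130.91 = -99.65 → -100 kt.

-100 kt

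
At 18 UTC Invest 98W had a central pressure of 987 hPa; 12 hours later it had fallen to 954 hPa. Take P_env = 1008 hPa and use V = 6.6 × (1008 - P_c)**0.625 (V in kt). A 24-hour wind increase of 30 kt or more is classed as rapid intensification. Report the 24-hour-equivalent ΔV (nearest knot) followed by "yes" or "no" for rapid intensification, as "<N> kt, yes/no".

V₁: ΔP = 21, V ≈ 6.6 × 21^0.625 ≈ 44.25 kt.
V₂: ΔP = 54, V ≈ 6.6 × 54^0.625 ≈ 79.85 kt.
ΔV over 12 h = 35.60 kt → 24 h equivalent = 35.60 × 24/12 ≈ 71.20 kt.
71 kt ≥ 30 kt ⇒ rapid intensification.

71 kt, yes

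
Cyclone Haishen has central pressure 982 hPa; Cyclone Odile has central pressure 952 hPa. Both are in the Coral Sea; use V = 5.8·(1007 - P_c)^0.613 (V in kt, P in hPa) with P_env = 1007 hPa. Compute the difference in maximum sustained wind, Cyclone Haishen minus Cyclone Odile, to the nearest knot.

-26 kt

Cyclone Haishen: ΔP = 25; V ≈ 5.8 × 25^0.613 ≈ 41.72 kt.
Cyclone Odile: ΔP = 55; V ≈ 5.8 × 55^0.613 ≈ 67.65 kt.
Difference ≈ 41.72 − 67.65 = -25.93 → -26 kt.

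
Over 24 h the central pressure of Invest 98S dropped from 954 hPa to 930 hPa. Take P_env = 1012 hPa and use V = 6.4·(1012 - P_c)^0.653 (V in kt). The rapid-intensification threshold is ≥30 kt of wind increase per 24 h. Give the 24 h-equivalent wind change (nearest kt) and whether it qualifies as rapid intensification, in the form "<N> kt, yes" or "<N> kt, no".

V₁: ΔP = 58, V ≈ 6.4 × 58^0.653 ≈ 90.72 kt.
V₂: ΔP = 82, V ≈ 6.4 × 82^0.653 ≈ 113.74 kt.
ΔV over 24 h = 23.02 kt → 24 h equivalent = 23.02 × 24/24 ≈ 23.02 kt.
23 kt < 30 kt ⇒ not rapid intensification.

23 kt, no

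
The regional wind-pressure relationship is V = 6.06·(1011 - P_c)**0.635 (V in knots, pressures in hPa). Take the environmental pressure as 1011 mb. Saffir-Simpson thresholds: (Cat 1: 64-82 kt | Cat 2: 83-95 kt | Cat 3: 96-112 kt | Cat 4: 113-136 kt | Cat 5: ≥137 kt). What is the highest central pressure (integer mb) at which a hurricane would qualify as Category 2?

Category 2 begins at V = 83 kt.
Required ΔP = (83/6.06)^(1/0.635) = 13.696^1.575 ≈ 61.65 mb.
P_c ≤ 1011 − 61.65 = 949.35, so the highest integer P_c is 949 mb.

949 mb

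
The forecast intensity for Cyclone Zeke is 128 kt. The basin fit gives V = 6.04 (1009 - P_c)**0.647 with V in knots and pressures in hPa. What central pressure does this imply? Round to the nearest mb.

ΔP = (V / 6.04)^(1/0.647) = (128/6.04)^1.546.
128/6.04 = 21.192; 21.192^1.546 ≈ 112.13 mb.
P_c = 1009 − 112.13 = 896.87 ≈ 897 mb.

897 mb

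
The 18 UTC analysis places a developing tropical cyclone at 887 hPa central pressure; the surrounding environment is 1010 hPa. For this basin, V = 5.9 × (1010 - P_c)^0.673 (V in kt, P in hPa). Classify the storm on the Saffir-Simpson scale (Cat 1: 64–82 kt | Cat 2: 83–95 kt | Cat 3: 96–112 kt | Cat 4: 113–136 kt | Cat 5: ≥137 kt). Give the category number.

5

ΔP = 1010 − 887 = 123 hPa.
V ≈ 5.9 × 123^0.673 = 5.9 × 25.50 ≈ 150 kt.
150 kt falls in the Category 5 band.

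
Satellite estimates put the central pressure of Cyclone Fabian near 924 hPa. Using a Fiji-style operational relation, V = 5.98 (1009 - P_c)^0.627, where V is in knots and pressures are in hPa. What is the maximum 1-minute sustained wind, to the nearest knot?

ΔP = 1009 − 924 = 85 hPa.
85^0.627 ≈ 16.209.
V ≈ 5.98 × 16.209 ≈ 96.9 kt.

97 kt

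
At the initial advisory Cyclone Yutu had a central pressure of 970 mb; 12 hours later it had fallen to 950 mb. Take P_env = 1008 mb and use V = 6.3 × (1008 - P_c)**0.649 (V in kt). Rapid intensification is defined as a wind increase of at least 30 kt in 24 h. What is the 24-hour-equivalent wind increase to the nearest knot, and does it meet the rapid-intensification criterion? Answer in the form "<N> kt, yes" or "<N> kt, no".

V₁: ΔP = 38, V ≈ 6.3 × 38^0.649 ≈ 66.78 kt.
V₂: ΔP = 58, V ≈ 6.3 × 58^0.649 ≈ 87.86 kt.
ΔV over 12 h = 21.08 kt → 24 h equivalent = 21.08 × 24/12 ≈ 42.16 kt.
42 kt ≥ 30 kt ⇒ rapid intensification.

42 kt, yes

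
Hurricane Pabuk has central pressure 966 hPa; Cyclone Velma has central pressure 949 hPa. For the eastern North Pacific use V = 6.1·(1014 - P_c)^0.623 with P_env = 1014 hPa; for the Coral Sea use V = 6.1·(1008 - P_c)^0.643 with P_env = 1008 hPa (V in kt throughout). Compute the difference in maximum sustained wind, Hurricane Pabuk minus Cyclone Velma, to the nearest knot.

-16 kt

Hurricane Pabuk: ΔP = 48; V ≈ 6.1 × 48^0.623 ≈ 68.04 kt.
Cyclone Velma: ΔP = 59; V ≈ 6.1 × 59^0.643 ≈ 83.94 kt.
Difference ≈ 68.04 − 83.94 = -15.90 → -16 kt.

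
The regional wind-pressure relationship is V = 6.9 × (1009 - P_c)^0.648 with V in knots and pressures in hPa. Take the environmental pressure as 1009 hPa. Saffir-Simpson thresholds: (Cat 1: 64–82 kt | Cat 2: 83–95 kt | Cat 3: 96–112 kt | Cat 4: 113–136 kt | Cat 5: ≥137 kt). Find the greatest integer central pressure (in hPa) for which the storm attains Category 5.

908 hPa

Category 5 begins at V = 137 kt.
Required ΔP = (137/6.9)^(1/0.648) = 19.855^1.543 ≈ 100.67 hPa.
P_c ≤ 1009 − 100.67 = 908.33, so the highest integer P_c is 908 hPa.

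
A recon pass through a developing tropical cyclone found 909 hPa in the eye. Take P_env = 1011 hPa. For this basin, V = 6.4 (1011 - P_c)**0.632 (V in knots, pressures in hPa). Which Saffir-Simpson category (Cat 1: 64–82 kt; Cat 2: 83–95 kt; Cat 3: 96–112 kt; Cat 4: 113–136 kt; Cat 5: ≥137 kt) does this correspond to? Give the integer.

4

ΔP = 1011 − 909 = 102 hPa.
V ≈ 6.4 × 102^0.632 = 6.4 × 18.60 ≈ 119 kt.
119 kt falls in the Category 4 band.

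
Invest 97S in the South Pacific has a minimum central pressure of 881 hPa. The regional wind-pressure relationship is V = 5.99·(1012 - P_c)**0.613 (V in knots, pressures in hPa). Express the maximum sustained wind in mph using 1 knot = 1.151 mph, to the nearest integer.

ΔP = 1012 − 881 = 131 hPa.
V ≈ 5.99 × 131^0.613 = 5.99 × 19.856 ≈ 118.936 kt.
118.936 × 1.151 ≈ 136.90 mph → 137 mph.

137 mph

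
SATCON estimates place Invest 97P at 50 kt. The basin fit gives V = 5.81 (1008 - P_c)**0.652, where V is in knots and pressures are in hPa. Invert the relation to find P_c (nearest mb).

981 mb

ΔP = (V / 5.81)^(1/0.652) = (50/5.81)^1.534.
50/5.81 = 8.606; 8.606^1.534 ≈ 27.15 mb.
P_c = 1008 − 27.15 = 980.85 ≈ 981 mb.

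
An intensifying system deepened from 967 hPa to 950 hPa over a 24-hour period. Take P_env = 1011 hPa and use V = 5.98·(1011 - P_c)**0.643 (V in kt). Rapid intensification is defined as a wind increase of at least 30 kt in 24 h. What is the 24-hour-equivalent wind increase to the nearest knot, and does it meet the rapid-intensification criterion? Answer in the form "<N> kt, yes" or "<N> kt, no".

16 kt, no

V₁: ΔP = 44, V ≈ 5.98 × 44^0.643 ≈ 68.15 kt.
V₂: ΔP = 61, V ≈ 5.98 × 61^0.643 ≈ 84.08 kt.
ΔV over 24 h = 15.93 kt → 24 h equivalent = 15.93 × 24/24 ≈ 15.93 kt.
16 kt < 30 kt ⇒ not rapid intensification.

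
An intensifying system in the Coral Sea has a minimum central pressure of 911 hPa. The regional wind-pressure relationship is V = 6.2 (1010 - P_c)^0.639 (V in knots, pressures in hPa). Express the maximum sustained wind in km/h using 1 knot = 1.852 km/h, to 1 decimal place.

216.4 km/h

ΔP = 1010 − 911 = 99 hPa.
V ≈ 6.2 × 99^0.639 = 6.2 × 18.846 ≈ 116.843 kt.
116.843 × 1.852 ≈ 216.39 km/h → 216.4 km/h.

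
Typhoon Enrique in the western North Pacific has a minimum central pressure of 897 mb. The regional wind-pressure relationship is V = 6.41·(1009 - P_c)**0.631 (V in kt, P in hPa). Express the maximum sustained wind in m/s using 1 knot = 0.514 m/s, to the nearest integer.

ΔP = 1009 − 897 = 112 mb.
V ≈ 6.41 × 112^0.631 = 6.41 × 19.636 ≈ 125.868 kt.
125.868 × 0.514 ≈ 64.70 m/s → 65 m/s.

65 m/s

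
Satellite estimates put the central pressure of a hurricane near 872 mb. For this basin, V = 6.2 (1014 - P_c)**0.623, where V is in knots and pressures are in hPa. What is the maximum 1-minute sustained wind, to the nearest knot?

ΔP = 1014 − 872 = 142 mb.
142^0.623 ≈ 21.922.
V ≈ 6.2 × 21.922 ≈ 135.9 kt.

136 kt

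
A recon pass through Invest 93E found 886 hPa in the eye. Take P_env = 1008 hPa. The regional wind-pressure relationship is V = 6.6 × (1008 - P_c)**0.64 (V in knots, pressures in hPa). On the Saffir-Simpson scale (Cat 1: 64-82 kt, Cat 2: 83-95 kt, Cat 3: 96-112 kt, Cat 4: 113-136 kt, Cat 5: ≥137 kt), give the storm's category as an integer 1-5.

5

ΔP = 1008 − 886 = 122 hPa.
V ≈ 6.6 × 122^0.64 = 6.6 × 21.64 ≈ 143 kt.
143 kt falls in the Category 5 band.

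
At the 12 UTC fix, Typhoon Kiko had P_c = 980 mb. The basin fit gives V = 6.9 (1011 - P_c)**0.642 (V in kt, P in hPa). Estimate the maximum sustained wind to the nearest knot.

63 kt

ΔP = 1011 − 980 = 31 mb.
31^0.642 ≈ 9.067.
V ≈ 6.9 × 9.067 ≈ 62.6 kt.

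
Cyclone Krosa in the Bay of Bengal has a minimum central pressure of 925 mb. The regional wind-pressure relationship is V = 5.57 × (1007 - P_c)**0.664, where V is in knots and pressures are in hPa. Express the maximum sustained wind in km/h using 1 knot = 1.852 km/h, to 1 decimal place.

192.4 km/h

ΔP = 1007 − 925 = 82 mb.
V ≈ 5.57 × 82^0.664 = 5.57 × 18.654 ≈ 103.903 kt.
103.903 × 1.852 ≈ 192.43 km/h → 192.4 km/h.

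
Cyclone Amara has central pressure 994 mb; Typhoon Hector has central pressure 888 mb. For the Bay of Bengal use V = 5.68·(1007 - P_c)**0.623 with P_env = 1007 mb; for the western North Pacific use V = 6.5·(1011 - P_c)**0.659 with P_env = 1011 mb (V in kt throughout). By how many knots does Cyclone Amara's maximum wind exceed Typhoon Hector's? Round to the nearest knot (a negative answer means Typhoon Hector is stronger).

Cyclone Amara: ΔP = 13; V ≈ 5.68 × 13^0.623 ≈ 28.08 kt.
Typhoon Hector: ΔP = 123; V ≈ 6.5 × 123^0.659 ≈ 154.94 kt.
Difference ≈ 28.08 − 154.94 = -126.86 → -127 kt.

-127 kt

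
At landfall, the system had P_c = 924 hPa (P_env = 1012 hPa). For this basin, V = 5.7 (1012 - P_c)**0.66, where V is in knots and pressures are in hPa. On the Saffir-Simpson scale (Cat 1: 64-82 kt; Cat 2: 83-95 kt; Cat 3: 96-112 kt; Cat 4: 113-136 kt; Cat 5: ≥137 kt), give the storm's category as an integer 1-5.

3

ΔP = 1012 − 924 = 88 hPa.
V ≈ 5.7 × 88^0.66 = 5.7 × 19.20 ≈ 109 kt.
109 kt falls in the Category 3 band.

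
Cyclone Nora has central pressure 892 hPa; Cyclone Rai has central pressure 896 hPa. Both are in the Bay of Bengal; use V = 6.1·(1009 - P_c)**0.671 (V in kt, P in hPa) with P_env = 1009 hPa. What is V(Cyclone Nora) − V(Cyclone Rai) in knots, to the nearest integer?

Cyclone Nora: ΔP = 117; V ≈ 6.1 × 117^0.671 ≈ 148.96 kt.
Cyclone Rai: ΔP = 113; V ≈ 6.1 × 113^0.671 ≈ 145.53 kt.
Difference ≈ 148.96 − 145.53 = 3.43 → 3 kt.

3 kt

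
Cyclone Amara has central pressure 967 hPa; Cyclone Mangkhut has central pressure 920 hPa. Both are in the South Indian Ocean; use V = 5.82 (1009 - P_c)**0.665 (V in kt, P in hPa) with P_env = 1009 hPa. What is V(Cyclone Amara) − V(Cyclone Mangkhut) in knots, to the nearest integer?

-45 kt

Cyclone Amara: ΔP = 42; V ≈ 5.82 × 42^0.665 ≈ 69.88 kt.
Cyclone Mangkhut: ΔP = 89; V ≈ 5.82 × 89^0.665 ≈ 115.15 kt.
Difference ≈ 69.88 − 115.15 = -45.27 → -45 kt.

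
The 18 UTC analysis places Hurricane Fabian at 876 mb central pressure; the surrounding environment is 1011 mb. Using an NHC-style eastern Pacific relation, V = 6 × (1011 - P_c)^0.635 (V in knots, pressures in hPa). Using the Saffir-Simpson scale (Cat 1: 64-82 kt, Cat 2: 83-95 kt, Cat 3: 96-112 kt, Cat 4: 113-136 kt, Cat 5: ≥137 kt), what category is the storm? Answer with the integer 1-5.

4

ΔP = 1011 − 876 = 135 mb.
V ≈ 6 × 135^0.635 = 6 × 22.53 ≈ 135 kt.
135 kt falls in the Category 4 band.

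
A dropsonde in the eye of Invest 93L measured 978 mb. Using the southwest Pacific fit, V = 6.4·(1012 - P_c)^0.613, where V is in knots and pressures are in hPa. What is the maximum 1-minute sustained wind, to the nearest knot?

56 kt

ΔP = 1012 − 978 = 34 mb.
34^0.613 ≈ 8.686.
V ≈ 6.4 × 8.686 ≈ 55.6 kt.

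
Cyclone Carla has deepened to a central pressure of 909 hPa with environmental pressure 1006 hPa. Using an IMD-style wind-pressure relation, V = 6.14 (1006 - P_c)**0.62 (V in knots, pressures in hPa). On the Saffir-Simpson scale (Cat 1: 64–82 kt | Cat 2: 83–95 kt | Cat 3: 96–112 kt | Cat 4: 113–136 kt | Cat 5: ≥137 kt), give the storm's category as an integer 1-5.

3

ΔP = 1006 − 909 = 97 hPa.
V ≈ 6.14 × 97^0.62 = 6.14 × 17.05 ≈ 105 kt.
105 kt falls in the Category 3 band.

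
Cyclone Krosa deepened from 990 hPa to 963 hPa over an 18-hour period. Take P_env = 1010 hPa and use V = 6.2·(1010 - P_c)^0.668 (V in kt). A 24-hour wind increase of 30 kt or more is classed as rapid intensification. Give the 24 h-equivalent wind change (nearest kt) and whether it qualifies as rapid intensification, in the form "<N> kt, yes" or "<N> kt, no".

47 kt, yes

V₁: ΔP = 20, V ≈ 6.2 × 20^0.668 ≈ 45.86 kt.
V₂: ΔP = 47, V ≈ 6.2 × 47^0.668 ≈ 81.16 kt.
ΔV over 18 h = 35.30 kt → 24 h equivalent = 35.30 × 24/18 ≈ 47.07 kt.
47 kt ≥ 30 kt ⇒ rapid intensification.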